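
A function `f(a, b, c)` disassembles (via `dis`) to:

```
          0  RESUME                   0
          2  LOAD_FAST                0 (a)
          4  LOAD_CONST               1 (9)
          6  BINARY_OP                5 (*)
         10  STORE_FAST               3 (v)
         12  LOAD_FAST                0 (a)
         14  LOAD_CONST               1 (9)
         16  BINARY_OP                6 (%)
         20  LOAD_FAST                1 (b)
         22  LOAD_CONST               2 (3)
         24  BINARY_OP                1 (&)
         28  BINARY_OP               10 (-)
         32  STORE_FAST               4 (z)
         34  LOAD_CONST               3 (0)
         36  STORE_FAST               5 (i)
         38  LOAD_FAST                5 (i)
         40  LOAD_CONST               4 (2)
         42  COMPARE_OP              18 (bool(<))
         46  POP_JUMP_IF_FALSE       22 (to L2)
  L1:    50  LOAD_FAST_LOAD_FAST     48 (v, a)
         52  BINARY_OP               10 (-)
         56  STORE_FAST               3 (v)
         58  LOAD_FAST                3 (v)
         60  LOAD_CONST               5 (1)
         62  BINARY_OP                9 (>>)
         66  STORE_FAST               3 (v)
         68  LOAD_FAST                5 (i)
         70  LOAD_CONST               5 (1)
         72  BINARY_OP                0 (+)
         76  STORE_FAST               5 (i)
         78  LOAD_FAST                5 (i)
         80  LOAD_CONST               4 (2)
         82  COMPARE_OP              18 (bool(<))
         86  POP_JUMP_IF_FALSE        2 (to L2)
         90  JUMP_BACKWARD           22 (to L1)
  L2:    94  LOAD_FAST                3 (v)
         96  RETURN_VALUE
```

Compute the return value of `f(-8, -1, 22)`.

-12

LOAD_FAST a → push -8. Stack: [-8]
LOAD_CONST → push 9. Stack: [-8, 9]
BINARY_OP * → -8 * 9 = -72. Stack: [-72]
STORE_FAST v → v=-72. Stack: []
LOAD_FAST a → push -8. Stack: [-8]
LOAD_CONST → push 9. Stack: [-8, 9]
BINARY_OP % → -8 % 9 = 1. Stack: [1]
LOAD_FAST b → push -1. Stack: [1, -1]
LOAD_CONST → push 3. Stack: [1, -1, 3]
BINARY_OP & → -1 & 3 = 3. Stack: [1, 3]
BINARY_OP - → 1 - 3 = -2. Stack: [-2]
STORE_FAST z → z=-2. Stack: []
LOAD_CONST → push 0. Stack: [0]
STORE_FAST i → i=0. Stack: []
LOAD_FAST i → push 0. Stack: [0]
LOAD_CONST → push 2. Stack: [0, 2]
COMPARE_OP bool(<) → 0 vs 2 = True. Stack: [True]
POP_JUMP_IF_FALSE → pop True; no jump. Stack: []
LOAD_FAST_LOAD_FAST v,a → push -72,-8. Stack: [-72, -8]
BINARY_OP - → -72 - -8 = -64. Stack: [-64]
STORE_FAST v → v=-64. Stack: []
LOAD_FAST v → push -64. Stack: [-64]
LOAD_CONST → push 1. Stack: [-64, 1]
BINARY_OP >> → -64 >> 1 = -32. Stack: [-32]
STORE_FAST v → v=-32. Stack: []
LOAD_FAST i → push 0. Stack: [0]
LOAD_CONST → push 1. Stack: [0, 1]
BINARY_OP + → 0 + 1 = 1. Stack: [1]
STORE_FAST i → i=1. Stack: []
LOAD_FAST i → push 1. Stack: [1]
LOAD_CONST → push 2. Stack: [1, 2]
COMPARE_OP bool(<) → 1 vs 2 = True. Stack: [True]
POP_JUMP_IF_FALSE → pop True; no jump. Stack: []
LOAD_FAST_LOAD_FAST v,a → push -32,-8. Stack: [-32, -8]
BINARY_OP - → -32 - -8 = -24. Stack: [-24]
STORE_FAST v → v=-24. Stack: []
LOAD_FAST v → push -24. Stack: [-24]
LOAD_CONST → push 1. Stack: [-24, 1]
BINARY_OP >> → -24 >> 1 = -12. Stack: [-12]
STORE_FAST v → v=-12. Stack: []
LOAD_FAST i → push 1. Stack: [1]
LOAD_CONST → push 1. Stack: [1, 1]
BINARY_OP + → 1 + 1 = 2. Stack: [2]
STORE_FAST i → i=2. Stack: []
LOAD_FAST i → push 2. Stack: [2]
LOAD_CONST → push 2. Stack: [2, 2]
COMPARE_OP bool(<) → 2 vs 2 = False. Stack: [False]
POP_JUMP_IF_FALSE → pop False; jump. Stack: []
LOAD_FAST v → push -12. Stack: [-12]
RETURN_VALUE → return -12.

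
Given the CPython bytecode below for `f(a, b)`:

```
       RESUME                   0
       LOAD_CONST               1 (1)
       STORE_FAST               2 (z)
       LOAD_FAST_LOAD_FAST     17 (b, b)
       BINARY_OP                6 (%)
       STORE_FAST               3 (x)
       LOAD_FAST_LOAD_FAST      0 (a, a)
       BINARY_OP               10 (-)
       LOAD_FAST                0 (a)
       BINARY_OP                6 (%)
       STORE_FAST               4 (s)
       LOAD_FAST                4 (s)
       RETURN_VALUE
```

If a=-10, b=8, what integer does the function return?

LOAD_CONST → push 1. Stack: [1]
STORE_FAST z → z=1. Stack: []
LOAD_FAST_LOAD_FAST b,b → push 8,8. Stack: [8, 8]
BINARY_OP % → 8 % 8 = 0. Stack: [0]
STORE_FAST x → x=0. Stack: []
LOAD_FAST_LOAD_FAST a,a → push -10,-10. Stack: [-10, -10]
BINARY_OP - → -10 - -10 = 0. Stack: [0]
LOAD_FAST a → push -10. Stack: [0, -10]
BINARY_OP % → 0 % -10 = 0. Stack: [0]
STORE_FAST s → s=0. Stack: []
LOAD_FAST s → push 0. Stack: [0]
RETURN_VALUE → return 0.

0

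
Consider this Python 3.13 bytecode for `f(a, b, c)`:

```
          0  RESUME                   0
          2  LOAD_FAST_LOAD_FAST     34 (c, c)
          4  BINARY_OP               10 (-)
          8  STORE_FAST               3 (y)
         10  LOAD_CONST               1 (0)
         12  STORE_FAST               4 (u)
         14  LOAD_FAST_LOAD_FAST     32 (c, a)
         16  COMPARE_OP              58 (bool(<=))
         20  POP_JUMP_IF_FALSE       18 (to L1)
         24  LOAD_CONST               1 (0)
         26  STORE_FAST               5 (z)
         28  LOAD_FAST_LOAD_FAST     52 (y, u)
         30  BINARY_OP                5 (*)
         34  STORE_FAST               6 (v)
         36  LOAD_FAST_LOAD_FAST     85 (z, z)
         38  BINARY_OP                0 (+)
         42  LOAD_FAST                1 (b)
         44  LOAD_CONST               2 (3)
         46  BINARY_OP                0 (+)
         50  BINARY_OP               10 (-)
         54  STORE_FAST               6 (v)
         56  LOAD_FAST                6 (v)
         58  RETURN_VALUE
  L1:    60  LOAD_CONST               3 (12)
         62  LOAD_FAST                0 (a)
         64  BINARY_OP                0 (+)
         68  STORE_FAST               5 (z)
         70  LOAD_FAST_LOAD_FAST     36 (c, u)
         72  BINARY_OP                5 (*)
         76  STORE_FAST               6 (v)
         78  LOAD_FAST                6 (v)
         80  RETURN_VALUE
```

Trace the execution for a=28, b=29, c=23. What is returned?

LOAD_FAST_LOAD_FAST c,c → push 23,23. Stack: [23, 23]
BINARY_OP - → 23 - 23 = 0. Stack: [0]
STORE_FAST y → y=0. Stack: []
LOAD_CONST → push 0. Stack: [0]
STORE_FAST u → u=0. Stack: []
LOAD_FAST_LOAD_FAST c,a → push 23,28. Stack: [23, 28]
COMPARE_OP bool(<=) → 23 vs 28 = True. Stack: [True]
POP_JUMP_IF_FALSE → pop True; no jump. Stack: []
LOAD_CONST → push 0. Stack: [0]
STORE_FAST z → z=0. Stack: []
LOAD_FAST_LOAD_FAST y,u → push 0,0. Stack: [0, 0]
BINARY_OP * → 0 * 0 = 0. Stack: [0]
STORE_FAST v → v=0. Stack: []
LOAD_FAST_LOAD_FAST z,z → push 0,0. Stack: [0, 0]
BINARY_OP + → 0 + 0 = 0. Stack: [0]
LOAD_FAST b → push 29. Stack: [0, 29]
LOAD_CONST → push 3. Stack: [0, 29, 3]
BINARY_OP + → 29 + 3 = 32. Stack: [0, 32]
BINARY_OP - → 0 - 32 = -32. Stack: [-32]
STORE_FAST v → v=-32. Stack: []
LOAD_FAST v → push -32. Stack: [-32]
RETURN_VALUE → return -32.

-32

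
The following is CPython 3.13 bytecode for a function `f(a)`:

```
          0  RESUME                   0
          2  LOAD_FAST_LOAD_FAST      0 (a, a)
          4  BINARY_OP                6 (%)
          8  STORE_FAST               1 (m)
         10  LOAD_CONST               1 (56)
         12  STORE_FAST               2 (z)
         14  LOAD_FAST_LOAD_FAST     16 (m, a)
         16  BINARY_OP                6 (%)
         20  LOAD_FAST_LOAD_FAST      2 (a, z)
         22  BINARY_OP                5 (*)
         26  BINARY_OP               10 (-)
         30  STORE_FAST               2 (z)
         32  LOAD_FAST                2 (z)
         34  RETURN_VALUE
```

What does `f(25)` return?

LOAD_FAST_LOAD_FAST a,a → push 25,25. Stack: [25, 25]
BINARY_OP % → 25 % 25 = 0. Stack: [0]
STORE_FAST m → m=0. Stack: []
LOAD_CONST → push 56. Stack: [56]
STORE_FAST z → z=56. Stack: []
LOAD_FAST_LOAD_FAST m,a → push 0,25. Stack: [0, 25]
BINARY_OP % → 0 % 25 = 0. Stack: [0]
LOAD_FAST_LOAD_FAST a,z → push 25,56. Stack: [0, 25, 56]
BINARY_OP * → 25 * 56 = 1400. Stack: [0, 1400]
BINARY_OP - → 0 - 1400 = -1400. Stack: [-1400]
STORE_FAST z → z=-1400. Stack: []
LOAD_FAST z → push -1400. Stack: [-1400]
RETURN_VALUE → return -1400.

-1400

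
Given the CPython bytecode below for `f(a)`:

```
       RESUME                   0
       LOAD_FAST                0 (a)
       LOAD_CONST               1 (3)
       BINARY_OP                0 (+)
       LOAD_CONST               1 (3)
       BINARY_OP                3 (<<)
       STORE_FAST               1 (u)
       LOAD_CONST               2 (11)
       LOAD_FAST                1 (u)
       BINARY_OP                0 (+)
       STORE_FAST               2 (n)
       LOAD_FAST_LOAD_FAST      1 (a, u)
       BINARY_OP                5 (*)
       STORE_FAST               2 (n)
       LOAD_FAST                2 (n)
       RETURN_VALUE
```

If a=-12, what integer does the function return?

LOAD_FAST a → push -12. Stack: [-12]
LOAD_CONST → push 3. Stack: [-12, 3]
BINARY_OP + → -12 + 3 = -9. Stack: [-9]
LOAD_CONST → push 3. Stack: [-9, 3]
BINARY_OP << → -9 << 3 = -72. Stack: [-72]
STORE_FAST u → u=-72. Stack: []
LOAD_CONST → push 11. Stack: [11]
LOAD_FAST u → push -72. Stack: [11, -72]
BINARY_OP + → 11 + -72 = -61. Stack: [-61]
STORE_FAST n → n=-61. Stack: []
LOAD_FAST_LOAD_FAST a,u → push -12,-72. Stack: [-12, -72]
BINARY_OP * → -12 * -72 = 864. Stack: [864]
STORE_FAST n → n=864. Stack: []
LOAD_FAST n → push 864. Stack: [864]
RETURN_VALUE → return 864.

864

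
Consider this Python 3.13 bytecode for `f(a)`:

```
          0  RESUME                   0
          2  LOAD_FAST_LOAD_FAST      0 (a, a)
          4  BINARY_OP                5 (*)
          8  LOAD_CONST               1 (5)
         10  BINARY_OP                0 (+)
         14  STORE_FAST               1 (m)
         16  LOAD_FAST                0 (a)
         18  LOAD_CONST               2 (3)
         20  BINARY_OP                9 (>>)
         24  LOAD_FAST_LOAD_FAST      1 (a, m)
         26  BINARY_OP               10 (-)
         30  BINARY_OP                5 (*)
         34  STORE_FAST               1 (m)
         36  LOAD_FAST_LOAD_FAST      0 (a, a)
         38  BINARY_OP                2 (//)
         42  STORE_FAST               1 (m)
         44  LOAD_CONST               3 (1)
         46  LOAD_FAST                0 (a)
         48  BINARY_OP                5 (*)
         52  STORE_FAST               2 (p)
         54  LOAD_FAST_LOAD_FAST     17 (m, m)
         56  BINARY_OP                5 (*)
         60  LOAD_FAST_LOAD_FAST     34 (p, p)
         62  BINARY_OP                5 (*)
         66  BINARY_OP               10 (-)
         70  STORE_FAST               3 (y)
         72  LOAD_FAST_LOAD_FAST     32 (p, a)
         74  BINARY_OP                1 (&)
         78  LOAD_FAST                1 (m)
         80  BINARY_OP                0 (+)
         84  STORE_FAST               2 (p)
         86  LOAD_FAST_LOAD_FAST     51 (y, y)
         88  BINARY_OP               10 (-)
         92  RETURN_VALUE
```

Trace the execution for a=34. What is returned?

LOAD_FAST_LOAD_FAST a,a → push 34,34. Stack: [34, 34]
BINARY_OP * → 34 * 34 = 1156. Stack: [1156]
LOAD_CONST → push 5. Stack: [1156, 5]
BINARY_OP + → 1156 + 5 = 1161. Stack: [1161]
STORE_FAST m → m=1161. Stack: []
LOAD_FAST a → push 34. Stack: [34]
LOAD_CONST → push 3. Stack: [34, 3]
BINARY_OP >> → 34 >> 3 = 4. Stack: [4]
LOAD_FAST_LOAD_FAST a,m → push 34,1161. Stack: [4, 34, 1161]
BINARY_OP - → 34 - 1161 = -1127. Stack: [4, -1127]
BINARY_OP * → 4 * -1127 = -4508. Stack: [-4508]
STORE_FAST m → m=-4508. Stack: []
LOAD_FAST_LOAD_FAST a,a → push 34,34. Stack: [34, 34]
BINARY_OP // → 34 // 34 = 1. Stack: [1]
STORE_FAST m → m=1. Stack: []
LOAD_CONST → push 1. Stack: [1]
LOAD_FAST a → push 34. Stack: [1, 34]
BINARY_OP * → 1 * 34 = 34. Stack: [34]
STORE_FAST p → p=34. Stack: []
LOAD_FAST_LOAD_FAST m,m → push 1,1. Stack: [1, 1]
BINARY_OP * → 1 * 1 = 1. Stack: [1]
LOAD_FAST_LOAD_FAST p,p → push 34,34. Stack: [1, 34, 34]
BINARY_OP * → 34 * 34 = 1156. Stack: [1, 1156]
BINARY_OP - → 1 - 1156 = -1155. Stack: [-1155]
STORE_FAST y → y=-1155. Stack: []
LOAD_FAST_LOAD_FAST p,a → push 34,34. Stack: [34, 34]
BINARY_OP & → 34 & 34 = 34. Stack: [34]
LOAD_FAST m → push 1. Stack: [34, 1]
BINARY_OP + → 34 + 1 = 35. Stack: [35]
STORE_FAST p → p=35. Stack: []
LOAD_FAST_LOAD_FAST y,y → push -1155,-1155. Stack: [-1155, -1155]
BINARY_OP - → -1155 - -1155 = 0. Stack: [0]
RETURN_VALUE → return 0.

0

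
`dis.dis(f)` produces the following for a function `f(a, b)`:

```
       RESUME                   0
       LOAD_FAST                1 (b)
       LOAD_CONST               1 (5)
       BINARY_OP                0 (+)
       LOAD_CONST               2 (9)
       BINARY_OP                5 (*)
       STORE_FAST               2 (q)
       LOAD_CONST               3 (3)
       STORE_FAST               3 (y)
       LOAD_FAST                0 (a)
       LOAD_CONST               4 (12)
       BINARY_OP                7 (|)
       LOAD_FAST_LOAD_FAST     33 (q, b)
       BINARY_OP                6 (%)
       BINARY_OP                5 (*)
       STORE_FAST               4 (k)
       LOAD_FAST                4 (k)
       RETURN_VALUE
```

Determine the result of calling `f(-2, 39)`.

-12

LOAD_FAST b → push 39. Stack: [39]
LOAD_CONST → push 5. Stack: [39, 5]
BINARY_OP + → 39 + 5 = 44. Stack: [44]
LOAD_CONST → push 9. Stack: [44, 9]
BINARY_OP * → 44 * 9 = 396. Stack: [396]
STORE_FAST q → q=396. Stack: []
LOAD_CONST → push 3. Stack: [3]
STORE_FAST y → y=3. Stack: []
LOAD_FAST a → push -2. Stack: [-2]
LOAD_CONST → push 12. Stack: [-2, 12]
BINARY_OP | → -2 | 12 = -2. Stack: [-2]
LOAD_FAST_LOAD_FAST q,b → push 396,39. Stack: [-2, 396, 39]
BINARY_OP % → 396 % 39 = 6. Stack: [-2, 6]
BINARY_OP * → -2 * 6 = -12. Stack: [-12]
STORE_FAST k → k=-12. Stack: []
LOAD_FAST k → push -12. Stack: [-12]
RETURN_VALUE → return -12.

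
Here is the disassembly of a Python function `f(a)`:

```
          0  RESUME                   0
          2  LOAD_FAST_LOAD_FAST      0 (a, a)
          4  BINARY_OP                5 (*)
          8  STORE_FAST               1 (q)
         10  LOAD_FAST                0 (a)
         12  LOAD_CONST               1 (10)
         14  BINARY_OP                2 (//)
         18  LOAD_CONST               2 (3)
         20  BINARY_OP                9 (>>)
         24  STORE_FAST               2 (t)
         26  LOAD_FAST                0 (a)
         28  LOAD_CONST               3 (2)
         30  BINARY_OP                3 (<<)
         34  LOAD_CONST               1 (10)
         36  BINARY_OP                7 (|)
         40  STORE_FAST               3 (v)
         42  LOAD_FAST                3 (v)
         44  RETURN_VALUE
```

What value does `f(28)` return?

122

LOAD_FAST_LOAD_FAST a,a → push 28,28. Stack: [28, 28]
BINARY_OP * → 28 * 28 = 784. Stack: [784]
STORE_FAST q → q=784. Stack: []
LOAD_FAST a → push 28. Stack: [28]
LOAD_CONST → push 10. Stack: [28, 10]
BINARY_OP // → 28 // 10 = 2. Stack: [2]
LOAD_CONST → push 3. Stack: [2, 3]
BINARY_OP >> → 2 >> 3 = 0. Stack: [0]
STORE_FAST t → t=0. Stack: []
LOAD_FAST a → push 28. Stack: [28]
LOAD_CONST → push 2. Stack: [28, 2]
BINARY_OP << → 28 << 2 = 112. Stack: [112]
LOAD_CONST → push 10. Stack: [112, 10]
BINARY_OP | → 112 | 10 = 122. Stack: [122]
STORE_FAST v → v=122. Stack: []
LOAD_FAST v → push 122. Stack: [122]
RETURN_VALUE → return 122.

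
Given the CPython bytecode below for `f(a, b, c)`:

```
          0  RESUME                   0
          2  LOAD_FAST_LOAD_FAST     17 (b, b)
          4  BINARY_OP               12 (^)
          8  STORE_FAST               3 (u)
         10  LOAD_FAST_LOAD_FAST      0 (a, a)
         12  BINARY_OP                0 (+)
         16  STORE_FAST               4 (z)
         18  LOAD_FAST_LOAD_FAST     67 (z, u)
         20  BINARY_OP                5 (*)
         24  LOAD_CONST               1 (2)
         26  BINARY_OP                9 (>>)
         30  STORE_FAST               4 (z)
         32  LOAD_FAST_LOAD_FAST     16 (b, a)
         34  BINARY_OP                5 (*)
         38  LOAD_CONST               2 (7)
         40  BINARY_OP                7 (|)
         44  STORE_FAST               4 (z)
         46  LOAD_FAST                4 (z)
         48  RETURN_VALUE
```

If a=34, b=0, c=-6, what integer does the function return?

7

LOAD_FAST_LOAD_FAST b,b → push 0,0. Stack: [0, 0]
BINARY_OP ^ → 0 ^ 0 = 0. Stack: [0]
STORE_FAST u → u=0. Stack: []
LOAD_FAST_LOAD_FAST a,a → push 34,34. Stack: [34, 34]
BINARY_OP + → 34 + 34 = 68. Stack: [68]
STORE_FAST z → z=68. Stack: []
LOAD_FAST_LOAD_FAST z,u → push 68,0. Stack: [68, 0]
BINARY_OP * → 68 * 0 = 0. Stack: [0]
LOAD_CONST → push 2. Stack: [0, 2]
BINARY_OP >> → 0 >> 2 = 0. Stack: [0]
STORE_FAST z → z=0. Stack: []
LOAD_FAST_LOAD_FAST b,a → push 0,34. Stack: [0, 34]
BINARY_OP * → 0 * 34 = 0. Stack: [0]
LOAD_CONST → push 7. Stack: [0, 7]
BINARY_OP | → 0 | 7 = 7. Stack: [7]
STORE_FAST z → z=7. Stack: []
LOAD_FAST z → push 7. Stack: [7]
RETURN_VALUE → return 7.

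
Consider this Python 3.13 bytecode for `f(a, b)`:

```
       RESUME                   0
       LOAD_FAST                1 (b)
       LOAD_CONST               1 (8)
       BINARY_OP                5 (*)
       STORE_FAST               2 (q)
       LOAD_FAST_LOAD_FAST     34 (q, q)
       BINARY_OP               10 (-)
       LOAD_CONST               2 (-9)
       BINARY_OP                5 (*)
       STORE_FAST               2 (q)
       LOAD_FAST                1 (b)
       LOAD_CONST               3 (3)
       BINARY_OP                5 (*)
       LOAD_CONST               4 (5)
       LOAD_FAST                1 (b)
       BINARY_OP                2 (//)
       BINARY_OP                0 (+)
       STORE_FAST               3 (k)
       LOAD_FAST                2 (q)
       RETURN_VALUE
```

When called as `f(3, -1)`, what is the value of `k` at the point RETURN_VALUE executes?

-8

LOAD_FAST b → push -1. Stack: [-1]
LOAD_CONST → push 8. Stack: [-1, 8]
BINARY_OP * → -1 * 8 = -8. Stack: [-8]
STORE_FAST q → q=-8. Stack: []
LOAD_FAST_LOAD_FAST q,q → push -8,-8. Stack: [-8, -8]
BINARY_OP - → -8 - -8 = 0. Stack: [0]
LOAD_CONST → push -9. Stack: [0, -9]
BINARY_OP * → 0 * -9 = 0. Stack: [0]
STORE_FAST q → q=0. Stack: []
LOAD_FAST b → push -1. Stack: [-1]
LOAD_CONST → push 3. Stack: [-1, 3]
BINARY_OP * → -1 * 3 = -3. Stack: [-3]
LOAD_CONST → push 5. Stack: [-3, 5]
LOAD_FAST b → push -1. Stack: [-3, 5, -1]
BINARY_OP // → 5 // -1 = -5. Stack: [-3, -5]
BINARY_OP + → -3 + -5 = -8. Stack: [-8]
STORE_FAST k → k=-8. Stack: []
LOAD_FAST q → push 0. Stack: [0]
RETURN_VALUE → return 0.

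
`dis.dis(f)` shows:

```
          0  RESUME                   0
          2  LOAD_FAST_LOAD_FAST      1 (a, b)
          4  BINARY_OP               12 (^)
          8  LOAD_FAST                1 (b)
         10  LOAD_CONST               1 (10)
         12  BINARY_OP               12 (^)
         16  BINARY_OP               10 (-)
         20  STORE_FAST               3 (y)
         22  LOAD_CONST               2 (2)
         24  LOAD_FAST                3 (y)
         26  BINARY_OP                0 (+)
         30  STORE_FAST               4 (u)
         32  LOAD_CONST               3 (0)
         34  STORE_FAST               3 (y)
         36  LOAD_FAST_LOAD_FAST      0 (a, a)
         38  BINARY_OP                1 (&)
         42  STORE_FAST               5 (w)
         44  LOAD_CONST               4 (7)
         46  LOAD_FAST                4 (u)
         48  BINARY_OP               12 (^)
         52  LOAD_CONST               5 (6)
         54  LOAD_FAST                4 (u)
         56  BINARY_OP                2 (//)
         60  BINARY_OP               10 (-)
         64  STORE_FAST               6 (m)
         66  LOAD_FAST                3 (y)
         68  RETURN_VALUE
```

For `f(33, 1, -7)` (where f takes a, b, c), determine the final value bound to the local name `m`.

16

LOAD_FAST_LOAD_FAST a,b → push 33,1. Stack: [33, 1]
BINARY_OP ^ → 33 ^ 1 = 32. Stack: [32]
LOAD_FAST b → push 1. Stack: [32, 1]
LOAD_CONST → push 10. Stack: [32, 1, 10]
BINARY_OP ^ → 1 ^ 10 = 11. Stack: [32, 11]
BINARY_OP - → 32 - 11 = 21. Stack: [21]
STORE_FAST y → y=21. Stack: []
LOAD_CONST → push 2. Stack: [2]
LOAD_FAST y → push 21. Stack: [2, 21]
BINARY_OP + → 2 + 21 = 23. Stack: [23]
STORE_FAST u → u=23. Stack: []
LOAD_CONST → push 0. Stack: [0]
STORE_FAST y → y=0. Stack: []
LOAD_FAST_LOAD_FAST a,a → push 33,33. Stack: [33, 33]
BINARY_OP & → 33 & 33 = 33. Stack: [33]
STORE_FAST w → w=33. Stack: []
LOAD_CONST → push 7. Stack: [7]
LOAD_FAST u → push 23. Stack: [7, 23]
BINARY_OP ^ → 7 ^ 23 = 16. Stack: [16]
LOAD_CONST → push 6. Stack: [16, 6]
LOAD_FAST u → push 23. Stack: [16, 6, 23]
BINARY_OP // → 6 // 23 = 0. Stack: [16, 0]
BINARY_OP - → 16 - 0 = 16. Stack: [16]
STORE_FAST m → m=16. Stack: []
LOAD_FAST y → push 0. Stack: [0]
RETURN_VALUE → return 0.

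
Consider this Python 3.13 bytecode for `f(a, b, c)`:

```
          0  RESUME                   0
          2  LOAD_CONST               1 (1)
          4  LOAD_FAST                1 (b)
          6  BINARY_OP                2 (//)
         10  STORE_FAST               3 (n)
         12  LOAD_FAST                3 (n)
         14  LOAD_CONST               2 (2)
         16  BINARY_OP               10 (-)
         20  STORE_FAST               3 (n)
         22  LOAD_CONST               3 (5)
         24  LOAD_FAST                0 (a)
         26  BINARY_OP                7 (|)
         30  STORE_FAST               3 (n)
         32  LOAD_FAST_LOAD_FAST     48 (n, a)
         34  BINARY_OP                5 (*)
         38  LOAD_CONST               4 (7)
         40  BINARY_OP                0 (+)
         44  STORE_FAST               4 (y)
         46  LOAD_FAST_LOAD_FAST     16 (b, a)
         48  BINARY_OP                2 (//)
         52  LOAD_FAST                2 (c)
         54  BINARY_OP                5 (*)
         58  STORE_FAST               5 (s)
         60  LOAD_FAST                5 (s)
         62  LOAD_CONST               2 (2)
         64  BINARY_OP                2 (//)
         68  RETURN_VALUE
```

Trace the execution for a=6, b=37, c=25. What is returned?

LOAD_CONST → push 1. Stack: [1]
LOAD_FAST b → push 37. Stack: [1, 37]
BINARY_OP // → 1 // 37 = 0. Stack: [0]
STORE_FAST n → n=0. Stack: []
LOAD_FAST n → push 0. Stack: [0]
LOAD_CONST → push 2. Stack: [0, 2]
BINARY_OP - → 0 - 2 = -2. Stack: [-2]
STORE_FAST n → n=-2. Stack: []
LOAD_CONST → push 5. Stack: [5]
LOAD_FAST a → push 6. Stack: [5, 6]
BINARY_OP | → 5 | 6 = 7. Stack: [7]
STORE_FAST n → n=7. Stack: []
LOAD_FAST_LOAD_FAST n,a → push 7,6. Stack: [7, 6]
BINARY_OP * → 7 * 6 = 42. Stack: [42]
LOAD_CONST → push 7. Stack: [42, 7]
BINARY_OP + → 42 + 7 = 49. Stack: [49]
STORE_FAST y → y=49. Stack: []
LOAD_FAST_LOAD_FAST b,a → push 37,6. Stack: [37, 6]
BINARY_OP // → 37 // 6 = 6. Stack: [6]
LOAD_FAST c → push 25. Stack: [6, 25]
BINARY_OP * → 6 * 25 = 150. Stack: [150]
STORE_FAST s → s=150. Stack: []
LOAD_FAST s → push 150. Stack: [150]
LOAD_CONST → push 2. Stack: [150, 2]
BINARY_OP // → 150 // 2 = 75. Stack: [75]
RETURN_VALUE → return 75.

75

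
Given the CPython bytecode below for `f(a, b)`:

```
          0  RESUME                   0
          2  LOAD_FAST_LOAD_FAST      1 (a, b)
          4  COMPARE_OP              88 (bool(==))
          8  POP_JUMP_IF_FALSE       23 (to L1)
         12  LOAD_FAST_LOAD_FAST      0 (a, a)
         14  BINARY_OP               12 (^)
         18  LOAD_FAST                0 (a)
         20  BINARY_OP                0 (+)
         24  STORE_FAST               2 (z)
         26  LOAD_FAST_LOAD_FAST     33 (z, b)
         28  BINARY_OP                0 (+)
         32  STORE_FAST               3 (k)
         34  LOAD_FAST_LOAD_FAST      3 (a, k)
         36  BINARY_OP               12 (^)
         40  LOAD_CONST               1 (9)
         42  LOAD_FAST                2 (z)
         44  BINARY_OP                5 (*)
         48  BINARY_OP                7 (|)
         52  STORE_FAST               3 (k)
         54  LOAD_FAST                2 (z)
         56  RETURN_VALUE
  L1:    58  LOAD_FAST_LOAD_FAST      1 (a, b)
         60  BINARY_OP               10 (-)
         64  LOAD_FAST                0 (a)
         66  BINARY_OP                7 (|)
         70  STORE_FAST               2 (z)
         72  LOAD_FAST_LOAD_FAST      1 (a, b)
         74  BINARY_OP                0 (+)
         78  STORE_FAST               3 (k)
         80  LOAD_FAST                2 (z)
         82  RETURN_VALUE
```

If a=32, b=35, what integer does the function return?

-3

LOAD_FAST_LOAD_FAST a,b → push 32,35. Stack: [32, 35]
COMPARE_OP bool(==) → 32 vs 35 = False. Stack: [False]
POP_JUMP_IF_FALSE → pop False; jump. Stack: []
LOAD_FAST_LOAD_FAST a,b → push 32,35. Stack: [32, 35]
BINARY_OP - → 32 - 35 = -3. Stack: [-3]
LOAD_FAST a → push 32. Stack: [-3, 32]
BINARY_OP | → -3 | 32 = -3. Stack: [-3]
STORE_FAST z → z=-3. Stack: []
LOAD_FAST_LOAD_FAST a,b → push 32,35. Stack: [32, 35]
BINARY_OP + → 32 + 35 = 67. Stack: [67]
STORE_FAST k → k=67. Stack: []
LOAD_FAST z → push -3. Stack: [-3]
RETURN_VALUE → return -3.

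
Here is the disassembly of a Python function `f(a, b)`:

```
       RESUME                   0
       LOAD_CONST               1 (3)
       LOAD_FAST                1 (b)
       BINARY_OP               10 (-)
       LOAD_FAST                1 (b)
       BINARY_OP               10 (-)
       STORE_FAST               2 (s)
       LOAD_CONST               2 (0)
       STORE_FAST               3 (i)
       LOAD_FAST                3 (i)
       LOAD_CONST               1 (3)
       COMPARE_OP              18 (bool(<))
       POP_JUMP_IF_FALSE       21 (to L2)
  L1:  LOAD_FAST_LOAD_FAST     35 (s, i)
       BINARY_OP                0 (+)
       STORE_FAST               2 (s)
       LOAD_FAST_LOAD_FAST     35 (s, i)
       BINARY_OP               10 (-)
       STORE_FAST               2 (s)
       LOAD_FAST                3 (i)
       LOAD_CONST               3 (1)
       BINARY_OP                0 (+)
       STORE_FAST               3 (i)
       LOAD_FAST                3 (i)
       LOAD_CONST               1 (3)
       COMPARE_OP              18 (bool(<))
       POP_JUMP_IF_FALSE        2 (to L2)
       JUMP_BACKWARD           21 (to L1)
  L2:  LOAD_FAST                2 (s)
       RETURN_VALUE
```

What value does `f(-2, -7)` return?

LOAD_CONST → push 3. Stack: [3]
LOAD_FAST b → push -7. Stack: [3, -7]
BINARY_OP - → 3 - -7 = 10. Stack: [10]
LOAD_FAST b → push -7. Stack: [10, -7]
BINARY_OP - → 10 - -7 = 17. Stack: [17]
STORE_FAST s → s=17. Stack: []
LOAD_CONST → push 0. Stack: [0]
STORE_FAST i → i=0. Stack: []
LOAD_FAST i → push 0. Stack: [0]
LOAD_CONST → push 3. Stack: [0, 3]
COMPARE_OP bool(<) → 0 vs 3 = True. Stack: [True]
POP_JUMP_IF_FALSE → pop True; no jump. Stack: []
LOAD_FAST_LOAD_FAST s,i → push 17,0. Stack: [17, 0]
BINARY_OP + → 17 + 0 = 17. Stack: [17]
STORE_FAST s → s=17. Stack: []
LOAD_FAST_LOAD_FAST s,i → push 17,0. Stack: [17, 0]
BINARY_OP - → 17 - 0 = 17. Stack: [17]
STORE_FAST s → s=17. Stack: []
LOAD_FAST i → push 0. Stack: [0]
LOAD_CONST → push 1. Stack: [0, 1]
BINARY_OP + → 0 + 1 = 1. Stack: [1]
STORE_FAST i → i=1. Stack: []
LOAD_FAST i → push 1. Stack: [1]
LOAD_CONST → push 3. Stack: [1, 3]
COMPARE_OP bool(<) → 1 vs 3 = True. Stack: [True]
POP_JUMP_IF_FALSE → pop True; no jump. Stack: []
LOAD_FAST_LOAD_FAST s,i → push 17,1. Stack: [17, 1]
BINARY_OP + → 17 + 1 = 18. Stack: [18]
STORE_FAST s → s=18. Stack: []
LOAD_FAST_LOAD_FAST s,i → push 18,1. Stack: [18, 1]
BINARY_OP - → 18 - 1 = 17. Stack: [17]
STORE_FAST s → s=17. Stack: []
LOAD_FAST i → push 1. Stack: [1]
LOAD_CONST → push 1. Stack: [1, 1]
BINARY_OP + → 1 + 1 = 2. Stack: [2]
STORE_FAST i → i=2. Stack: []
LOAD_FAST i → push 2. Stack: [2]
LOAD_CONST → push 3. Stack: [2, 3]
COMPARE_OP bool(<) → 2 vs 3 = True. Stack: [True]
POP_JUMP_IF_FALSE → pop True; no jump. Stack: []
LOAD_FAST_LOAD_FAST s,i → push 17,2. Stack: [17, 2]
BINARY_OP + → 17 + 2 = 19. Stack: [19]
STORE_FAST s → s=19. Stack: []
LOAD_FAST_LOAD_FAST s,i → push 19,2. Stack: [19, 2]
BINARY_OP - → 19 - 2 = 17. Stack: [17]
STORE_FAST s → s=17. Stack: []
LOAD_FAST i → push 2. Stack: [2]
LOAD_CONST → push 1. Stack: [2, 1]
BINARY_OP + → 2 + 1 = 3. Stack: [3]
STORE_FAST i → i=3. Stack: []
LOAD_FAST i → push 3. Stack: [3]
LOAD_CONST → push 3. Stack: [3, 3]
COMPARE_OP bool(<) → 3 vs 3 = False. Stack: [False]
POP_JUMP_IF_FALSE → pop False; jump. Stack: []
LOAD_FAST s → push 17. Stack: [17]
RETURN_VALUE → return 17.

17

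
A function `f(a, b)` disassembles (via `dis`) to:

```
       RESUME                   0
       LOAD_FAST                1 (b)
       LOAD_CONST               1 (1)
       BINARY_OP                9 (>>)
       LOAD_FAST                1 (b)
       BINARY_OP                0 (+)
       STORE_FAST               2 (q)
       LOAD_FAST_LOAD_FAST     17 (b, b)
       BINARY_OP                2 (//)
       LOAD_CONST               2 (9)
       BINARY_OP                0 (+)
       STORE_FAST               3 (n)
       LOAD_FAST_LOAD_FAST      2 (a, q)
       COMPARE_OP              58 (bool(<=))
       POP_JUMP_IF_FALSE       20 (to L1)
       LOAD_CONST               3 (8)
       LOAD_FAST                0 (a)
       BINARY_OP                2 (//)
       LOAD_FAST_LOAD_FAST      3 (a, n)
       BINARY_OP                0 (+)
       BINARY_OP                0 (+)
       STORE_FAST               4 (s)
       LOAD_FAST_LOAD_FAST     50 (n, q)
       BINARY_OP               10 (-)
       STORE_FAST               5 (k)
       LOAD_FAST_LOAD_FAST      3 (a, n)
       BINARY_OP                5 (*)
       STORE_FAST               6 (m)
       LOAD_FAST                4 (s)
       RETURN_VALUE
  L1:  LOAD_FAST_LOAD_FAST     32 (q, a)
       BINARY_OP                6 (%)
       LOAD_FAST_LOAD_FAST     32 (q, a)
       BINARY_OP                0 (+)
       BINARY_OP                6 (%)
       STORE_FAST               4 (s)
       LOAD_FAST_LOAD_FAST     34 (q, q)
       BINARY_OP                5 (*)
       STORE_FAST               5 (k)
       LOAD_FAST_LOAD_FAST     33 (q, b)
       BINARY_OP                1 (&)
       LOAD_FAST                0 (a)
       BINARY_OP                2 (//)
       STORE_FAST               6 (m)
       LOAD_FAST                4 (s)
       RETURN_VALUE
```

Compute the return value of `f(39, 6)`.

LOAD_FAST b → push 6. Stack: [6]
LOAD_CONST → push 1. Stack: [6, 1]
BINARY_OP >> → 6 >> 1 = 3. Stack: [3]
LOAD_FAST b → push 6. Stack: [3, 6]
BINARY_OP + → 3 + 6 = 9. Stack: [9]
STORE_FAST q → q=9. Stack: []
LOAD_FAST_LOAD_FAST b,b → push 6,6. Stack: [6, 6]
BINARY_OP // → 6 // 6 = 1. Stack: [1]
LOAD_CONST → push 9. Stack: [1, 9]
BINARY_OP + → 1 + 9 = 10. Stack: [10]
STORE_FAST n → n=10. Stack: []
LOAD_FAST_LOAD_FAST a,q → push 39,9. Stack: [39, 9]
COMPARE_OP bool(<=) → 39 vs 9 = False. Stack: [False]
POP_JUMP_IF_FALSE → pop False; jump. Stack: []
LOAD_FAST_LOAD_FAST q,a → push 9,39. Stack: [9, 39]
BINARY_OP % → 9 % 39 = 9. Stack: [9]
LOAD_FAST_LOAD_FAST q,a → push 9,39. Stack: [9, 9, 39]
BINARY_OP + → 9 + 39 = 48. Stack: [9, 48]
BINARY_OP % → 9 % 48 = 9. Stack: [9]
STORE_FAST s → s=9. Stack: []
LOAD_FAST_LOAD_FAST q,q → push 9,9. Stack: [9, 9]
BINARY_OP * → 9 * 9 = 81. Stack: [81]
STORE_FAST k → k=81. Stack: []
LOAD_FAST_LOAD_FAST q,b → push 9,6. Stack: [9, 6]
BINARY_OP & → 9 & 6 = 0. Stack: [0]
LOAD_FAST a → push 39. Stack: [0, 39]
BINARY_OP // → 0 // 39 = 0. Stack: [0]
STORE_FAST m → m=0. Stack: []
LOAD_FAST s → push 9. Stack: [9]
RETURN_VALUE → return 9.

9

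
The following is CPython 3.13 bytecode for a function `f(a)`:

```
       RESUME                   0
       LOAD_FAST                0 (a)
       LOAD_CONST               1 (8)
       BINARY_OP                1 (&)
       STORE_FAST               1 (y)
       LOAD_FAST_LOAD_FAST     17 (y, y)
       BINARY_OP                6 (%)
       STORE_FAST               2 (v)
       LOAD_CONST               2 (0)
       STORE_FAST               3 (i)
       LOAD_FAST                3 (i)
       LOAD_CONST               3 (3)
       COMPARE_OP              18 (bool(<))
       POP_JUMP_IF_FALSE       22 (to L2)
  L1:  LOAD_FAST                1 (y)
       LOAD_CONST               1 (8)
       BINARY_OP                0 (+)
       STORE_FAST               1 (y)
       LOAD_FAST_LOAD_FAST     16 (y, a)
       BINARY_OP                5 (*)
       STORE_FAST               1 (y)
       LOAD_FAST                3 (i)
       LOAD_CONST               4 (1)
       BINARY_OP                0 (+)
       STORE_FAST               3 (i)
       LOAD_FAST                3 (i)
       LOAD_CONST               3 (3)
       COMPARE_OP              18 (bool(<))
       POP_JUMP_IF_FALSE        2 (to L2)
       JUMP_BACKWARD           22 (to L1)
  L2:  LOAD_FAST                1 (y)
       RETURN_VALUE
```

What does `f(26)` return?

LOAD_FAST a → push 26. Stack: [26]
LOAD_CONST → push 8. Stack: [26, 8]
BINARY_OP & → 26 & 8 = 8. Stack: [8]
STORE_FAST y → y=8. Stack: []
LOAD_FAST_LOAD_FAST y,y → push 8,8. Stack: [8, 8]
BINARY_OP % → 8 % 8 = 0. Stack: [0]
STORE_FAST v → v=0. Stack: []
LOAD_CONST → push 0. Stack: [0]
STORE_FAST i → i=0. Stack: []
LOAD_FAST i → push 0. Stack: [0]
LOAD_CONST → push 3. Stack: [0, 3]
COMPARE_OP bool(<) → 0 vs 3 = True. Stack: [True]
POP_JUMP_IF_FALSE → pop True; no jump. Stack: []
LOAD_FAST y → push 8. Stack: [8]
LOAD_CONST → push 8. Stack: [8, 8]
BINARY_OP + → 8 + 8 = 16. Stack: [16]
STORE_FAST y → y=16. Stack: []
LOAD_FAST_LOAD_FAST y,a → push 16,26. Stack: [16, 26]
BINARY_OP * → 16 * 26 = 416. Stack: [416]
STORE_FAST y → y=416. Stack: []
LOAD_FAST i → push 0. Stack: [0]
LOAD_CONST → push 1. Stack: [0, 1]
BINARY_OP + → 0 + 1 = 1. Stack: [1]
STORE_FAST i → i=1. Stack: []
LOAD_FAST i → push 1. Stack: [1]
LOAD_CONST → push 3. Stack: [1, 3]
COMPARE_OP bool(<) → 1 vs 3 = True. Stack: [True]
POP_JUMP_IF_FALSE → pop True; no jump. Stack: []
LOAD_FAST y → push 416. Stack: [416]
LOAD_CONST → push 8. Stack: [416, 8]
BINARY_OP + → 416 + 8 = 424. Stack: [424]
STORE_FAST y → y=424. Stack: []
LOAD_FAST_LOAD_FAST y,a → push 424,26. Stack: [424, 26]
BINARY_OP * → 424 * 26 = 11024. Stack: [11024]
STORE_FAST y → y=11024. Stack: []
LOAD_FAST i → push 1. Stack: [1]
LOAD_CONST → push 1. Stack: [1, 1]
BINARY_OP + → 1 + 1 = 2. Stack: [2]
STORE_FAST i → i=2. Stack: []
LOAD_FAST i → push 2. Stack: [2]
LOAD_CONST → push 3. Stack: [2, 3]
COMPARE_OP bool(<) → 2 vs 3 = True. Stack: [True]
POP_JUMP_IF_FALSE → pop True; no jump. Stack: []
LOAD_FAST y → push 11024. Stack: [11024]
LOAD_CONST → push 8. Stack: [11024, 8]
BINARY_OP + → 11024 + 8 = 11032. Stack: [11032]
STORE_FAST y → y=11032. Stack: []
LOAD_FAST_LOAD_FAST y,a → push 11032,26. Stack: [11032, 26]
BINARY_OP * → 11032 * 26 = 286832. Stack: [286832]
STORE_FAST y → y=286832. Stack: []
LOAD_FAST i → push 2. Stack: [2]
LOAD_CONST → push 1. Stack: [2, 1]
BINARY_OP + → 2 + 1 = 3. Stack: [3]
STORE_FAST i → i=3. Stack: []
LOAD_FAST i → push 3. Stack: [3]
LOAD_CONST → push 3. Stack: [3, 3]
COMPARE_OP bool(<) → 3 vs 3 = False. Stack: [False]
POP_JUMP_IF_FALSE → pop False; jump. Stack: []
LOAD_FAST y → push 286832. Stack: [286832]
RETURN_VALUE → return 286832.

286832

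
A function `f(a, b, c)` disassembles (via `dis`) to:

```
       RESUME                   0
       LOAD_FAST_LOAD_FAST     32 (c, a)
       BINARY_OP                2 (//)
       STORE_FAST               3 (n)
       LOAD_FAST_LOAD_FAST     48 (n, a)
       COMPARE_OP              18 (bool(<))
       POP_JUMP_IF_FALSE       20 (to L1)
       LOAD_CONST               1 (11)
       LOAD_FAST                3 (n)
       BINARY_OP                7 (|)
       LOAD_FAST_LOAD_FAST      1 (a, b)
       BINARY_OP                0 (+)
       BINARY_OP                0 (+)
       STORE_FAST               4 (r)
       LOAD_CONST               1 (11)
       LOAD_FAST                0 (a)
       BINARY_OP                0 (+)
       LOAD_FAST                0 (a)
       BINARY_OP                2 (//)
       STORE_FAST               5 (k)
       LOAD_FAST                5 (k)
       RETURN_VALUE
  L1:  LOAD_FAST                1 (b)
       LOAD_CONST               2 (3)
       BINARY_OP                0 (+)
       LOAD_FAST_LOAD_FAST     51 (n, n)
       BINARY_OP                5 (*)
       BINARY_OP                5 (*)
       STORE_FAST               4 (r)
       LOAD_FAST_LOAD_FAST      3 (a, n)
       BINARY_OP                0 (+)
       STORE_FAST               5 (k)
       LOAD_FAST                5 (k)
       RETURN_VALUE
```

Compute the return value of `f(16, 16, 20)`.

LOAD_FAST_LOAD_FAST c,a → push 20,16. Stack: [20, 16]
BINARY_OP // → 20 // 16 = 1. Stack: [1]
STORE_FAST n → n=1. Stack: []
LOAD_FAST_LOAD_FAST n,a → push 1,16. Stack: [1, 16]
COMPARE_OP bool(<) → 1 vs 16 = True. Stack: [True]
POP_JUMP_IF_FALSE → pop True; no jump. Stack: []
LOAD_CONST → push 11. Stack: [11]
LOAD_FAST n → push 1. Stack: [11, 1]
BINARY_OP | → 11 | 1 = 11. Stack: [11]
LOAD_FAST_LOAD_FAST a,b → push 16,16. Stack: [11, 16, 16]
BINARY_OP + → 16 + 16 = 32. Stack: [11, 32]
BINARY_OP + → 11 + 32 = 43. Stack: [43]
STORE_FAST r → r=43. Stack: []
LOAD_CONST → push 11. Stack: [11]
LOAD_FAST a → push 16. Stack: [11, 16]
BINARY_OP + → 11 + 16 = 27. Stack: [27]
LOAD_FAST a → push 16. Stack: [27, 16]
BINARY_OP // → 27 // 16 = 1. Stack: [1]
STORE_FAST k → k=1. Stack: []
LOAD_FAST k → push 1. Stack: [1]
RETURN_VALUE → return 1.

1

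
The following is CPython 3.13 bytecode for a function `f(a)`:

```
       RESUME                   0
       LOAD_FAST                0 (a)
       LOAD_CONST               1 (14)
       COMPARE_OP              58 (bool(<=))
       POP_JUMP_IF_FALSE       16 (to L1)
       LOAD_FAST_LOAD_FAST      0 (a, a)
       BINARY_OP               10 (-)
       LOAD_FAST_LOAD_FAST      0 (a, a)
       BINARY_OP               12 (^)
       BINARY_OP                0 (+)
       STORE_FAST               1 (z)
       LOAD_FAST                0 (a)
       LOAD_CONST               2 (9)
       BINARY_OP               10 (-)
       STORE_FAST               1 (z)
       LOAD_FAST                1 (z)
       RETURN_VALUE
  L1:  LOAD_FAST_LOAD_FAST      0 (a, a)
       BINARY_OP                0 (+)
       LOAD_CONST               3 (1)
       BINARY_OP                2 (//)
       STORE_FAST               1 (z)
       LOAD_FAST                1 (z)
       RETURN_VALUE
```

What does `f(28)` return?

LOAD_FAST a → push 28. Stack: [28]
LOAD_CONST → push 14. Stack: [28, 14]
COMPARE_OP bool(<=) → 28 vs 14 = False. Stack: [False]
POP_JUMP_IF_FALSE → pop False; jump. Stack: []
LOAD_FAST_LOAD_FAST a,a → push 28,28. Stack: [28, 28]
BINARY_OP + → 28 + 28 = 56. Stack: [56]
LOAD_CONST → push 1. Stack: [56, 1]
BINARY_OP // → 56 // 1 = 56. Stack: [56]
STORE_FAST z → z=56. Stack: []
LOAD_FAST z → push 56. Stack: [56]
RETURN_VALUE → return 56.

56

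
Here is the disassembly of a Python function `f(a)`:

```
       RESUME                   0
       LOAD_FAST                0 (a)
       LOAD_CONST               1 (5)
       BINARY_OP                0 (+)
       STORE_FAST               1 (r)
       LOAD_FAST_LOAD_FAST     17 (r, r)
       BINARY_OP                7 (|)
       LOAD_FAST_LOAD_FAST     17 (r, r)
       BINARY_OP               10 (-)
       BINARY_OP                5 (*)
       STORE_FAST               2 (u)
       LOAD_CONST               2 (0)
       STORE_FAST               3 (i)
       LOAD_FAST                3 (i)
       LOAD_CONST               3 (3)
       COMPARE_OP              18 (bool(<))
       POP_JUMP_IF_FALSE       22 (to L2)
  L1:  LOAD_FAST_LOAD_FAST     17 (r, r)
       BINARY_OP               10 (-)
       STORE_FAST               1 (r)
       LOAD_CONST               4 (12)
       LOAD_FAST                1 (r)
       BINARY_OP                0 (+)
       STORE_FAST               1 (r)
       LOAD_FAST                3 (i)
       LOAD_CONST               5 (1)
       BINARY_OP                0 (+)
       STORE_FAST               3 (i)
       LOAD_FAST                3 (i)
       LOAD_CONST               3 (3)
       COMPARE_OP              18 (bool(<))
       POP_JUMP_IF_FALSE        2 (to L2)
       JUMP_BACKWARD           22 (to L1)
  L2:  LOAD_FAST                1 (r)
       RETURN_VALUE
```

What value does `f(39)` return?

LOAD_FAST a → push 39. Stack: [39]
LOAD_CONST → push 5. Stack: [39, 5]
BINARY_OP + → 39 + 5 = 44. Stack: [44]
STORE_FAST r → r=44. Stack: []
LOAD_FAST_LOAD_FAST r,r → push 44,44. Stack: [44, 44]
BINARY_OP | → 44 | 44 = 44. Stack: [44]
LOAD_FAST_LOAD_FAST r,r → push 44,44. Stack: [44, 44, 44]
BINARY_OP - → 44 - 44 = 0. Stack: [44, 0]
BINARY_OP * → 44 * 0 = 0. Stack: [0]
STORE_FAST u → u=0. Stack: []
LOAD_CONST → push 0. Stack: [0]
STORE_FAST i → i=0. Stack: []
LOAD_FAST i → push 0. Stack: [0]
LOAD_CONST → push 3. Stack: [0, 3]
COMPARE_OP bool(<) → 0 vs 3 = True. Stack: [True]
POP_JUMP_IF_FALSE → pop True; no jump. Stack: []
LOAD_FAST_LOAD_FAST r,r → push 44,44. Stack: [44, 44]
BINARY_OP - → 44 - 44 = 0. Stack: [0]
STORE_FAST r → r=0. Stack: []
LOAD_CONST → push 12. Stack: [12]
LOAD_FAST r → push 0. Stack: [12, 0]
BINARY_OP + → 12 + 0 = 12. Stack: [12]
STORE_FAST r → r=12. Stack: []
LOAD_FAST i → push 0. Stack: [0]
LOAD_CONST → push 1. Stack: [0, 1]
BINARY_OP + → 0 + 1 = 1. Stack: [1]
STORE_FAST i → i=1. Stack: []
LOAD_FAST i → push 1. Stack: [1]
LOAD_CONST → push 3. Stack: [1, 3]
COMPARE_OP bool(<) → 1 vs 3 = True. Stack: [True]
POP_JUMP_IF_FALSE → pop True; no jump. Stack: []
LOAD_FAST_LOAD_FAST r,r → push 12,12. Stack: [12, 12]
BINARY_OP - → 12 - 12 = 0. Stack: [0]
STORE_FAST r → r=0. Stack: []
LOAD_CONST → push 12. Stack: [12]
LOAD_FAST r → push 0. Stack: [12, 0]
BINARY_OP + → 12 + 0 = 12. Stack: [12]
STORE_FAST r → r=12. Stack: []
LOAD_FAST i → push 1. Stack: [1]
LOAD_CONST → push 1. Stack: [1, 1]
BINARY_OP + → 1 + 1 = 2. Stack: [2]
STORE_FAST i → i=2. Stack: []
LOAD_FAST i → push 2. Stack: [2]
LOAD_CONST → push 3. Stack: [2, 3]
COMPARE_OP bool(<) → 2 vs 3 = True. Stack: [True]
POP_JUMP_IF_FALSE → pop True; no jump. Stack: []
LOAD_FAST_LOAD_FAST r,r → push 12,12. Stack: [12, 12]
BINARY_OP - → 12 - 12 = 0. Stack: [0]
STORE_FAST r → r=0. Stack: []
LOAD_CONST → push 12. Stack: [12]
LOAD_FAST r → push 0. Stack: [12, 0]
BINARY_OP + → 12 + 0 = 12. Stack: [12]
STORE_FAST r → r=12. Stack: []
LOAD_FAST i → push 2. Stack: [2]
LOAD_CONST → push 1. Stack: [2, 1]
BINARY_OP + → 2 + 1 = 3. Stack: [3]
STORE_FAST i → i=3. Stack: []
LOAD_FAST i → push 3. Stack: [3]
LOAD_CONST → push 3. Stack: [3, 3]
COMPARE_OP bool(<) → 3 vs 3 = False. Stack: [False]
POP_JUMP_IF_FALSE → pop False; jump. Stack: []
LOAD_FAST r → push 12. Stack: [12]
RETURN_VALUE → return 12.

12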